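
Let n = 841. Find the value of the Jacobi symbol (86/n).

1

Pull out 2: since 841 ≡ 1 (mod 8), (2/841) = +1.
Reciprocity: 43 ≡ 3 and 841 ≡ 1 (mod 4), so (43/841) = +(841/43).
Reduce top mod 43: now compute (24/43).
Pull out 2^3: since 43 ≡ 3 (mod 8), (2/43) = -1, so (2/43)^3 = -1.
Reciprocity: 3 ≡ 3 and 43 ≡ 3 (mod 4), so (3/43) = −(43/3).
Reduce top mod 3: now compute (1/3).
Reached (1/3) = 1. Collecting the sign flips along the way, the symbol is +1.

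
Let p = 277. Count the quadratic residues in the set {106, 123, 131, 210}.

(106/277) = +1 → QR.
(123/277) = +1 → QR.
(131/277) = +1 → QR.
(210/277) = +1 → QR.
Total quadratic residues among the 4: 4.

4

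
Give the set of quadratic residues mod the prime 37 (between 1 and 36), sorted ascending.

1, 3, 4, 7, 9, 10, 11, 12, 16, 21, 25, 26, 27, 28, 30, 33, 34, 36

Square k = 1,…,18 (k and 37−k give the same square):
1²=1, 2²=4, 3²=9, 4²=16, 5²=25, 6²=36, 7²≡12, 8²≡27, 9²≡7, 10²≡26, 11²≡10, 12²≡33, 13²≡21, 14²≡11, 15²≡3, 16²≡34, 17²≡30, 18²≡28 (mod 37).
So the quadratic residues mod 37 are {1, 3, 4, 7, 9, 10, 11, 12, 16, 21, 25, 26, 27, 28, 30, 33, 34, 36}.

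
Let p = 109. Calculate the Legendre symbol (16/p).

Pull out 2^4: since 109 ≡ 5 (mod 8), (2/109) = -1, so (2/109)^4 = +1.
Reached (1/109) = 1. Collecting the sign flips along the way, the symbol is +1.

1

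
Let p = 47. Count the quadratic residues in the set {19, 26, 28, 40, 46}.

(19/47) = -1 → non-residue.
(26/47) = -1 → non-residue.
(28/47) = +1 → QR.
(40/47) = -1 → non-residue.
(46/47) = -1 → non-residue.
Total quadratic residues among the 5: 1.

1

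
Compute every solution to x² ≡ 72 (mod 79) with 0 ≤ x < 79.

25, 54

Since 79 ≡ 3 (mod 4), a square root of 72 is 72^((79+1)/4) = 72^20 mod 79.
Repeated squaring: 72^2≡49, 72^4≡31, 72^8≡13, 72^16≡11 (mod 79).
72^20 = 72^(16+4) ≡ 25 (mod 79).
Check: 25² = 625 ≡ 72 (mod 79). The two roots are 25 and 54.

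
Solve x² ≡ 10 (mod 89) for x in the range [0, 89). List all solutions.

89 ≡ 1 (mod 4), so we find a root by search.
Trying successive values, 30² = 900 ≡ 10 (mod 89). The other root is 89 − 30 = 59.

30, 59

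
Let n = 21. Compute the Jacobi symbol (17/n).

1

Reciprocity: 17 ≡ 1 and 21 ≡ 1 (mod 4), so (17/21) = +(21/17).
Reduce top mod 17: now compute (4/17).
Pull out 2^2: since 17 ≡ 1 (mod 8), (2/17) = +1, so (2/17)^2 = +1.
Reached (1/17) = 1. Collecting the sign flips along the way, the symbol is +1.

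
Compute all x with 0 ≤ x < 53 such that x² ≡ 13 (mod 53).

15, 38

53 ≡ 1 (mod 4), so we find a root by search.
Trying successive values, 15² = 225 ≡ 13 (mod 53). The other root is 53 − 15 = 38.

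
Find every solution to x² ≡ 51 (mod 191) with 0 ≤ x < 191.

54, 137

Since 191 ≡ 3 (mod 4), a square root of 51 is 51^((191+1)/4) = 51^48 mod 191.
Repeated squaring: 51^2≡118, 51^4≡172, 51^8≡170, 51^16≡59, 51^32≡43 (mod 191).
51^48 = 51^(32+16) ≡ 54 (mod 191).
Check: 54² = 2916 ≡ 51 (mod 191). The two roots are 54 and 137.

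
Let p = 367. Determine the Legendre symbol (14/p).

Pull out 2: since 367 ≡ 7 (mod 8), (2/367) = +1.
Reciprocity: 7 ≡ 3 and 367 ≡ 3 (mod 4), so (7/367) = −(367/7).
Reduce top mod 7: now compute (3/7).
Reciprocity: 3 ≡ 3 and 7 ≡ 3 (mod 4), so (3/7) = −(7/3).
Reduce top mod 3: now compute (1/3).
Reached (1/3) = 1. Collecting the sign flips along the way, the symbol is +1.

1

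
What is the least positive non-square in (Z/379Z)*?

(2/379) = −1, so 2 is the smallest positive non-residue mod 379.

2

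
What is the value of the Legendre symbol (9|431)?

Reciprocity: 9 ≡ 1 and 431 ≡ 3 (mod 4), so (9/431) = +(431/9).
Reduce top mod 9: now compute (8/9).
Pull out 2^3: since 9 ≡ 1 (mod 8), (2/9) = +1, so (2/9)^3 = +1.
Reached (1/9) = 1. Collecting the sign flips along the way, the symbol is +1.

1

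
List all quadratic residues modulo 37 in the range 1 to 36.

Square k = 1,…,18 (k and 37−k give the same square):
1²=1, 2²=4, 3²=9, 4²=16, 5²=25, 6²=36, 7²≡12, 8²≡27, 9²≡7, 10²≡26, 11²≡10, 12²≡33, 13²≡21, 14²≡11, 15²≡3, 16²≡34, 17²≡30, 18²≡28 (mod 37).
So the quadratic residues mod 37 are {1, 3, 4, 7, 9, 10, 11, 12, 16, 21, 25, 26, 27, 28, 30, 33, 34, 36}.

1 3 4 7 9 10 11 12 16 21 25 26 27 28 30 33 34 36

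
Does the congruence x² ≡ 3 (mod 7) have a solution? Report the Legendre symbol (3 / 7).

Reciprocity: 3 ≡ 3 and 7 ≡ 3 (mod 4), so (3/7) = −(7/3).
Reduce top mod 3: now compute (1/3).
Reached (1/3) = 1. Collecting the sign flips along the way, the symbol is -1.

-1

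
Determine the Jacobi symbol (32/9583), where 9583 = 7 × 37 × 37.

Pull out 2^5: since 9583 ≡ 7 (mod 8), (2/9583) = +1, so (2/9583)^5 = +1.
Reached (1/9583) = 1. Collecting the sign flips along the way, the symbol is +1.

1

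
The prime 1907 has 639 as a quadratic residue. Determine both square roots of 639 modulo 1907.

Since 1907 ≡ 3 (mod 4), a square root of 639 is 639^((1907+1)/4) = 639^477 mod 1907.
Repeated squaring: 639^2≡223, 639^4≡147, 639^8≡632, 639^16≡861, 639^32≡1405, 639^64≡280, 639^128≡213, 639^256≡1508 (mod 1907).
639^477 = 639^(256+128+64+16+8+4+1) ≡ 1292 (mod 1907).
Check: 1292² = 1669264 ≡ 639 (mod 1907). The two roots are 615 and 1292.

615, 1292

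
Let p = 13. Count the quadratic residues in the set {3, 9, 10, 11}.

3

(3/13) = +1 → QR.
(9/13) = +1 → QR.
(10/13) = +1 → QR.
(11/13) = -1 → non-residue.
Total quadratic residues among the 4: 3.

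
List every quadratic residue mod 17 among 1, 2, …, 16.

1, 2, 4, 8, 9, 13, 15, 16

Square k = 1,…,8 (k and 17−k give the same square):
1²=1, 2²=4, 3²=9, 4²=16, 5²≡8, 6²≡2, 7²≡15, 8²≡13 (mod 17).
So the quadratic residues mod 17 are {1, 2, 4, 8, 9, 13, 15, 16}.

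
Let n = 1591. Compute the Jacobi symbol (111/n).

0

Reciprocity: 111 ≡ 3 and 1591 ≡ 3 (mod 4), so (111/1591) = −(1591/111).
Reduce top mod 111: now compute (37/111).
Reciprocity: 37 ≡ 1 and 111 ≡ 3 (mod 4), so (37/111) = +(111/37).
Reduce top mod 37: now compute (0/37).
Top reduces to 0: gcd > 1, so the symbol is 0.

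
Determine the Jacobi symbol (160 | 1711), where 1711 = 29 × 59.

Pull out 2^5: since 1711 ≡ 7 (mod 8), (2/1711) = +1, so (2/1711)^5 = +1.
Reciprocity: 5 ≡ 1 and 1711 ≡ 3 (mod 4), so (5/1711) = +(1711/5).
Reduce top mod 5: now compute (1/5).
Reached (1/5) = 1. Collecting the sign flips along the way, the symbol is +1.

1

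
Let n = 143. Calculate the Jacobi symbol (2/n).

1

Pull out 2: since 143 ≡ 7 (mod 8), (2/143) = +1.
Reached (1/143) = 1. Collecting the sign flips along the way, the symbol is +1.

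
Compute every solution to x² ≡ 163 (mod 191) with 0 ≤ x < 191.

78, 113

Since 191 ≡ 3 (mod 4), a square root of 163 is 163^((191+1)/4) = 163^48 mod 191.
Repeated squaring: 163^2≡20, 163^4≡18, 163^8≡133, 163^16≡117, 163^32≡128 (mod 191).
163^48 = 163^(32+16) ≡ 78 (mod 191).
Check: 78² = 6084 ≡ 163 (mod 191). The two roots are 78 and 113.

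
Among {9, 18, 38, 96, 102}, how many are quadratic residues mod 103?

(9/103) = +1 → QR.
(18/103) = +1 → QR.
(38/103) = +1 → QR.
(96/103) = -1 → non-residue.
(102/103) = -1 → non-residue.
Total quadratic residues among the 5: 3.

3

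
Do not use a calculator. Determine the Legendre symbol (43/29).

Euler's criterion: (43/29) ≡ 14^14 (mod 29).
14^2 ≡ 22 (mod 29)
14^4 ≡ 20 (mod 29)
14^8 ≡ 23 (mod 29)
14^14 = 14^(8+4+2) ≡ 28 (mod 29).
Result is 28 ≡ −1, so (43/29) = −1.

-1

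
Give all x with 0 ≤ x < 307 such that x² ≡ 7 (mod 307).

43, 264

Since 307 ≡ 3 (mod 4), a square root of 7 is 7^((307+1)/4) = 7^77 mod 307.
Repeated squaring: 7^2≡49, 7^4≡252, 7^8≡262, 7^16≡183, 7^32≡26, 7^64≡62 (mod 307).
7^77 = 7^(64+8+4+1) ≡ 264 (mod 307).
Check: 264² = 69696 ≡ 7 (mod 307). The two roots are 43 and 264.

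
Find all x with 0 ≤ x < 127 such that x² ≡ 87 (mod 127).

50, 77

Since 127 ≡ 3 (mod 4), a square root of 87 is 87^((127+1)/4) = 87^32 mod 127.
Repeated squaring: 87^2≡76, 87^4≡61, 87^8≡38, 87^16≡47, 87^32≡50 (mod 127).
87^32 = 87^(32) ≡ 50 (mod 127).
Check: 50² = 2500 ≡ 87 (mod 127). The two roots are 50 and 77.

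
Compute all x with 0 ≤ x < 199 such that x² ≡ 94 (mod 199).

Since 199 ≡ 3 (mod 4), a square root of 94 is 94^((199+1)/4) = 94^50 mod 199.
Repeated squaring: 94^2≡80, 94^4≡32, 94^8≡29, 94^16≡45, 94^32≡35 (mod 199).
94^50 = 94^(32+16+2) ≡ 33 (mod 199).
Check: 33² = 1089 ≡ 94 (mod 199). The two roots are 33 and 166.

33, 166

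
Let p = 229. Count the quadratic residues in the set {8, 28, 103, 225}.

2

(8/229) = -1 → non-residue.
(28/229) = -1 → non-residue.
(103/229) = +1 → QR.
(225/229) = +1 → QR.
Total quadratic residues among the 4: 2.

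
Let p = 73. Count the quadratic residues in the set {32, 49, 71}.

(32/73) = +1 → QR.
(49/73) = +1 → QR.
(71/73) = +1 → QR.
Total quadratic residues among the 3: 3.

3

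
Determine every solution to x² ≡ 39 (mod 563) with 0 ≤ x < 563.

Since 563 ≡ 3 (mod 4), a square root of 39 is 39^((563+1)/4) = 39^141 mod 563.
Repeated squaring: 39^2≡395, 39^4≡74, 39^8≡409, 39^16≡70, 39^32≡396, 39^64≡302, 39^128≡561 (mod 563).
39^141 = 39^(128+8+4+1) ≡ 474 (mod 563).
Check: 474² = 224676 ≡ 39 (mod 563). The two roots are 89 and 474.

89, 474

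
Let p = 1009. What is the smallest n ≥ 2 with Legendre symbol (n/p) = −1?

11

(2/1009) = +1, so 2 is a residue.
(3/1009) = +1, so 3 is a residue.
(4/1009) = +1, so 4 is a residue.
(5/1009) = +1, so 5 is a residue.
(6/1009) = +1, so 6 is a residue.
(7/1009) = +1, so 7 is a residue.
(8/1009) = +1, so 8 is a residue.
(9/1009) = +1, so 9 is a residue.
(10/1009) = +1, so 10 is a residue.
(11/1009) = −1, so 11 is the smallest positive non-residue mod 1009.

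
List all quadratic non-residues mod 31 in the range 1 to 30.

Square k = 1,…,15 (k and 31−k give the same square):
1²=1, 2²=4, 3²=9, 4²=16, 5²=25, 6²≡5, 7²≡18, 8²≡2, 9²≡19, 10²≡7, 11²≡28, 12²≡20, 13²≡14, 14²≡10, 15²≡8 (mod 31).
The residues are {1, 2, 4, 5, 7, 8, 9, 10, 14, 16, 18, 19, 20, 25, 28}; the non-residues are the remaining 15 nonzero classes.

3,6,11,12,13,15,17,21,22,23,24,26,27,29,30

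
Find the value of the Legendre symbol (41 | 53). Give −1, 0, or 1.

Reciprocity: 41 ≡ 1 and 53 ≡ 1 (mod 4), so (41/53) = +(53/41).
Reduce top mod 41: now compute (12/41).
Pull out 2^2: since 41 ≡ 1 (mod 8), (2/41) = +1, so (2/41)^2 = +1.
Reciprocity: 3 ≡ 3 and 41 ≡ 1 (mod 4), so (3/41) = +(41/3).
Reduce top mod 3: now compute (2/3).
Pull out 2: since 3 ≡ 3 (mod 8), (2/3) = -1.
Reached (1/3) = 1. Collecting the sign flips along the way, the symbol is -1.

-1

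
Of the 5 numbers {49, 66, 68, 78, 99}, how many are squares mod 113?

2

(49/113) = +1 → QR.
(66/113) = -1 → non-residue.
(68/113) = -1 → non-residue.
(78/113) = -1 → non-residue.
(99/113) = +1 → QR.
Total quadratic residues among the 5: 2.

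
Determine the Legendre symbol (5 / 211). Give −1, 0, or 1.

Euler's criterion: (5/211) ≡ 5^105 (mod 211).
5^2 ≡ 25 (mod 211)
5^4 ≡ 203 (mod 211)
5^8 ≡ 64 (mod 211)
5^16 ≡ 87 (mod 211)
5^32 ≡ 184 (mod 211)
5^64 ≡ 96 (mod 211)
5^105 = 5^(64+32+8+1) ≡ 1 (mod 211).
Result is 1, so (5/211) = 1.

1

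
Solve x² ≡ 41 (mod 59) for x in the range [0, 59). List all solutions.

10, 49

Since 59 ≡ 3 (mod 4), a square root of 41 is 41^((59+1)/4) = 41^15 mod 59.
Repeated squaring: 41^2≡29, 41^4≡15, 41^8≡48 (mod 59).
41^15 = 41^(8+4+2+1) ≡ 49 (mod 59).
Check: 49² = 2401 ≡ 41 (mod 59). The two roots are 10 and 49.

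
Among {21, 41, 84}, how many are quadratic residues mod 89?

(21/89) = +1 → QR.
(41/89) = -1 → non-residue.
(84/89) = +1 → QR.
Total quadratic residues among the 3: 2.

2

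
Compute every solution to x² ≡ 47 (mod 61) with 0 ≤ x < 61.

13, 48

61 ≡ 1 (mod 4), so we find a root by search.
Trying successive values, 13² = 169 ≡ 47 (mod 61). The other root is 61 − 13 = 48.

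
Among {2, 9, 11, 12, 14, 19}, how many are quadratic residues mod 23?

3

(2/23) = +1 → QR.
(9/23) = +1 → QR.
(11/23) = -1 → non-residue.
(12/23) = +1 → QR.
(14/23) = -1 → non-residue.
(19/23) = -1 → non-residue.
Total quadratic residues among the 6: 3.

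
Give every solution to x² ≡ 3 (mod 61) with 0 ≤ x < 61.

8, 53

61 ≡ 1 (mod 4), so we find a root by search.
Trying successive values, 8² = 64 ≡ 3 (mod 61). The other root is 61 − 8 = 53.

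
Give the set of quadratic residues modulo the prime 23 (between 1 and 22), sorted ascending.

Square k = 1,…,11 (k and 23−k give the same square):
1²=1, 2²=4, 3²=9, 4²=16, 5²≡2, 6²≡13, 7²≡3, 8²≡18, 9²≡12, 10²≡8, 11²≡6 (mod 23).
So the quadratic residues mod 23 are {1, 2, 3, 4, 6, 8, 9, 12, 13, 16, 18}.

1,2,3,4,6,8,9,12,13,16,18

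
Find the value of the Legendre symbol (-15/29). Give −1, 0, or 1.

First reduce: -15 ≡ 14 (mod 29).
Pull out 2: since 29 ≡ 5 (mod 8), (2/29) = -1.
Reciprocity: 7 ≡ 3 and 29 ≡ 1 (mod 4), so (7/29) = +(29/7).
Reduce top mod 7: now compute (1/7).
Reached (1/7) = 1. Collecting the sign flips along the way, the symbol is -1.

-1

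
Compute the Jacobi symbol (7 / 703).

1

Reciprocity: 7 ≡ 3 and 703 ≡ 3 (mod 4), so (7/703) = −(703/7).
Reduce top mod 7: now compute (3/7).
Reciprocity: 3 ≡ 3 and 7 ≡ 3 (mod 4), so (3/7) = −(7/3).
Reduce top mod 3: now compute (1/3).
Reached (1/3) = 1. Collecting the sign flips along the way, the symbol is +1.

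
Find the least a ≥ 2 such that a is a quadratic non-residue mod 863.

(2/863) = +1, so 2 is a residue.
(3/863) = +1, so 3 is a residue.
(4/863) = +1, so 4 is a residue.
(5/863) = −1, so 5 is the smallest positive non-residue mod 863.

5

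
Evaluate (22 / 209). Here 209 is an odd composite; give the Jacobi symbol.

0

Pull out 2: since 209 ≡ 1 (mod 8), (2/209) = +1.
Reciprocity: 11 ≡ 3 and 209 ≡ 1 (mod 4), so (11/209) = +(209/11).
Reduce top mod 11: now compute (0/11).
Top reduces to 0: gcd > 1, so the symbol is 0.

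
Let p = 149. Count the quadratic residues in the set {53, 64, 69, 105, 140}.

(53/149) = +1 → QR.
(64/149) = +1 → QR.
(69/149) = +1 → QR.
(105/149) = -1 → non-residue.
(140/149) = +1 → QR.
Total quadratic residues among the 5: 4.

4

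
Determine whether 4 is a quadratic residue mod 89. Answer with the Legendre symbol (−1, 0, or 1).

Pull out 2^2: since 89 ≡ 1 (mod 8), (2/89) = +1, so (2/89)^2 = +1.
Reached (1/89) = 1. Collecting the sign flips along the way, the symbol is +1.

1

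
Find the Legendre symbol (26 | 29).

-1

Euler's criterion: (26/29) ≡ 26^14 (mod 29).
26^2 ≡ 9 (mod 29)
26^4 ≡ 23 (mod 29)
26^8 ≡ 7 (mod 29)
26^14 = 26^(8+4+2) ≡ 28 (mod 29).
Result is 28 ≡ −1, so (26/29) = −1.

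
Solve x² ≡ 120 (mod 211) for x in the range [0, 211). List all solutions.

72, 139

Since 211 ≡ 3 (mod 4), a square root of 120 is 120^((211+1)/4) = 120^53 mod 211.
Repeated squaring: 120^2≡52, 120^4≡172, 120^8≡44, 120^16≡37, 120^32≡103 (mod 211).
120^53 = 120^(32+16+4+1) ≡ 139 (mod 211).
Check: 139² = 19321 ≡ 120 (mod 211). The two roots are 72 and 139.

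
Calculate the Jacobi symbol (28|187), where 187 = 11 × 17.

1

Pull out 2^2: since 187 ≡ 3 (mod 8), (2/187) = -1, so (2/187)^2 = +1.
Reciprocity: 7 ≡ 3 and 187 ≡ 3 (mod 4), so (7/187) = −(187/7).
Reduce top mod 7: now compute (5/7).
Reciprocity: 5 ≡ 1 and 7 ≡ 3 (mod 4), so (5/7) = +(7/5).
Reduce top mod 5: now compute (2/5).
Pull out 2: since 5 ≡ 5 (mod 8), (2/5) = -1.
Reached (1/5) = 1. Collecting the sign flips along the way, the symbol is +1.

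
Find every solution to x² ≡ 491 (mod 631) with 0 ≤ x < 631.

179, 452

Since 631 ≡ 3 (mod 4), a square root of 491 is 491^((631+1)/4) = 491^158 mod 631.
Repeated squaring: 491^2≡39, 491^4≡259, 491^8≡195, 491^16≡165, 491^32≡92, 491^64≡261, 491^128≡604 (mod 631).
491^158 = 491^(128+16+8+4+2) ≡ 179 (mod 631).
Check: 179² = 32041 ≡ 491 (mod 631). The two roots are 179 and 452.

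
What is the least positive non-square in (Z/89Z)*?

(2/89) = +1, so 2 is a residue.
(3/89) = −1, so 3 is the smallest positive non-residue mod 89.

3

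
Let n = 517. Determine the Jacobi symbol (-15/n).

-1

First reduce: -15 ≡ 502 (mod 517).
Pull out 2: since 517 ≡ 5 (mod 8), (2/517) = -1.
Reciprocity: 251 ≡ 3 and 517 ≡ 1 (mod 4), so (251/517) = +(517/251).
Reduce top mod 251: now compute (15/251).
Reciprocity: 15 ≡ 3 and 251 ≡ 3 (mod 4), so (15/251) = −(251/15).
Reduce top mod 15: now compute (11/15).
Reciprocity: 11 ≡ 3 and 15 ≡ 3 (mod 4), so (11/15) = −(15/11).
Reduce top mod 11: now compute (4/11).
Pull out 2^2: since 11 ≡ 3 (mod 8), (2/11) = -1, so (2/11)^2 = +1.
Reached (1/11) = 1. Collecting the sign flips along the way, the symbol is -1.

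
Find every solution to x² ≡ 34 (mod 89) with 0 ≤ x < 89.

89 ≡ 1 (mod 4), so we find a root by search.
Trying successive values, 37² = 1369 ≡ 34 (mod 89). The other root is 89 − 37 = 52.

37, 52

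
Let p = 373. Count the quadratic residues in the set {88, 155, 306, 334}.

(88/373) = +1 → QR.
(155/373) = -1 → non-residue.
(306/373) = -1 → non-residue.
(334/373) = +1 → QR.
Total quadratic residues among the 4: 2.

2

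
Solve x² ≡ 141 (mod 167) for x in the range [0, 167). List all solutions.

59, 108

Since 167 ≡ 3 (mod 4), a square root of 141 is 141^((167+1)/4) = 141^42 mod 167.
Repeated squaring: 141^2≡8, 141^4≡64, 141^8≡88, 141^16≡62, 141^32≡3 (mod 167).
141^42 = 141^(32+8+2) ≡ 108 (mod 167).
Check: 108² = 11664 ≡ 141 (mod 167). The two roots are 59 and 108.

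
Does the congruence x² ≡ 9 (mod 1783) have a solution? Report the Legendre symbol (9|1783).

Reciprocity: 9 ≡ 1 and 1783 ≡ 3 (mod 4), so (9/1783) = +(1783/9).
Reduce top mod 9: now compute (1/9).
Reached (1/9) = 1. Collecting the sign flips along the way, the symbol is +1.

1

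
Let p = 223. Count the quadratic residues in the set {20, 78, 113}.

1

(20/223) = -1 → non-residue.
(78/223) = +1 → QR.
(113/223) = -1 → non-residue.
Total quadratic residues among the 3: 1.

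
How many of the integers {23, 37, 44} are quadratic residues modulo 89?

1

(23/89) = -1 → non-residue.
(37/89) = -1 → non-residue.
(44/89) = +1 → QR.
Total quadratic residues among the 3: 1.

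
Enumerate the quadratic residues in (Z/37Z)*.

1,3,4,7,9,10,11,12,16,21,25,26,27,28,30,33,34,36

Square k = 1,…,18 (k and 37−k give the same square):
1²=1, 2²=4, 3²=9, 4²=16, 5²=25, 6²=36, 7²≡12, 8²≡27, 9²≡7, 10²≡26, 11²≡10, 12²≡33, 13²≡21, 14²≡11, 15²≡3, 16²≡34, 17²≡30, 18²≡28 (mod 37).
So the quadratic residues mod 37 are {1, 3, 4, 7, 9, 10, 11, 12, 16, 21, 25, 26, 27, 28, 30, 33, 34, 36}.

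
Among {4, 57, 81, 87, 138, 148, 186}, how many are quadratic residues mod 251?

(4/251) = +1 → QR.
(57/251) = -1 → non-residue.
(81/251) = +1 → QR.
(87/251) = -1 → non-residue.
(138/251) = -1 → non-residue.
(148/251) = -1 → non-residue.
(186/251) = -1 → non-residue.
Total quadratic residues among the 7: 2.

2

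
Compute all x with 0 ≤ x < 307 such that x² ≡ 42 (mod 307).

137, 170

Since 307 ≡ 3 (mod 4), a square root of 42 is 42^((307+1)/4) = 42^77 mod 307.
Repeated squaring: 42^2≡229, 42^4≡251, 42^8≡66, 42^16≡58, 42^32≡294, 42^64≡169 (mod 307).
42^77 = 42^(64+8+4+1) ≡ 170 (mod 307).
Check: 170² = 28900 ≡ 42 (mod 307). The two roots are 137 and 170.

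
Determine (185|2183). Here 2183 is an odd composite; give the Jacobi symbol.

0

Reciprocity: 185 ≡ 1 and 2183 ≡ 3 (mod 4), so (185/2183) = +(2183/185).
Reduce top mod 185: now compute (148/185).
Pull out 2^2: since 185 ≡ 1 (mod 8), (2/185) = +1, so (2/185)^2 = +1.
Reciprocity: 37 ≡ 1 and 185 ≡ 1 (mod 4), so (37/185) = +(185/37).
Reduce top mod 37: now compute (0/37).
Top reduces to 0: gcd > 1, so the symbol is 0.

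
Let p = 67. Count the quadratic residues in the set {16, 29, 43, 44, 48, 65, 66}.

(16/67) = +1 → QR.
(29/67) = +1 → QR.
(43/67) = -1 → non-residue.
(44/67) = -1 → non-residue.
(48/67) = -1 → non-residue.
(65/67) = +1 → QR.
(66/67) = -1 → non-residue.
Total quadratic residues among the 7: 3.

3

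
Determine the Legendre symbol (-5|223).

Euler's criterion: (-5/223) ≡ 218^111 (mod 223).
218^2 ≡ 25 (mod 223)
218^4 ≡ 179 (mod 223)
218^8 ≡ 152 (mod 223)
218^16 ≡ 135 (mod 223)
218^32 ≡ 162 (mod 223)
218^64 ≡ 153 (mod 223)
218^111 = 218^(64+32+8+4+2+1) ≡ 1 (mod 223).
Result is 1, so (-5/223) = 1.

1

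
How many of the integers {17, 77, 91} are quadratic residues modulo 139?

(17/139) = -1 → non-residue.
(77/139) = +1 → QR.
(91/139) = +1 → QR.
Total quadratic residues among the 3: 2.

2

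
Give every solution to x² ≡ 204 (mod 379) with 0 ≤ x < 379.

Since 379 ≡ 3 (mod 4), a square root of 204 is 204^((379+1)/4) = 204^95 mod 379.
Repeated squaring: 204^2≡305, 204^4≡170, 204^8≡96, 204^16≡120, 204^32≡377, 204^64≡4 (mod 379).
204^95 = 204^(64+16+8+4+2+1) ≡ 104 (mod 379).
Check: 104² = 10816 ≡ 204 (mod 379). The two roots are 104 and 275.

104, 275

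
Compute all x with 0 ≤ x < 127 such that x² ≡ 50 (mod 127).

47, 80

Since 127 ≡ 3 (mod 4), a square root of 50 is 50^((127+1)/4) = 50^32 mod 127.
Repeated squaring: 50^2≡87, 50^4≡76, 50^8≡61, 50^16≡38, 50^32≡47 (mod 127).
50^32 = 50^(32) ≡ 47 (mod 127).
Check: 47² = 2209 ≡ 50 (mod 127). The two roots are 47 and 80.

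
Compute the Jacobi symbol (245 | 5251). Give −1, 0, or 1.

Reciprocity: 245 ≡ 1 and 5251 ≡ 3 (mod 4), so (245/5251) = +(5251/245).
Reduce top mod 245: now compute (106/245).
Pull out 2: since 245 ≡ 5 (mod 8), (2/245) = -1.
Reciprocity: 53 ≡ 1 and 245 ≡ 1 (mod 4), so (53/245) = +(245/53).
Reduce top mod 53: now compute (33/53).
Reciprocity: 33 ≡ 1 and 53 ≡ 1 (mod 4), so (33/53) = +(53/33).
Reduce top mod 33: now compute (20/33).
Pull out 2^2: since 33 ≡ 1 (mod 8), (2/33) = +1, so (2/33)^2 = +1.
Reciprocity: 5 ≡ 1 and 33 ≡ 1 (mod 4), so (5/33) = +(33/5).
Reduce top mod 5: now compute (3/5).
Reciprocity: 3 ≡ 3 and 5 ≡ 1 (mod 4), so (3/5) = +(5/3).
Reduce top mod 3: now compute (2/3).
Pull out 2: since 3 ≡ 3 (mod 8), (2/3) = -1.
Reached (1/3) = 1. Collecting the sign flips along the way, the symbol is +1.

1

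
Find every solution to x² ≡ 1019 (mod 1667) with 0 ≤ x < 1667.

Since 1667 ≡ 3 (mod 4), a square root of 1019 is 1019^((1667+1)/4) = 1019^417 mod 1667.
Repeated squaring: 1019^2≡1487, 1019^4≡727, 1019^8≡90, 1019^16≡1432, 1019^32≡214, 1019^64≡787, 1019^128≡912, 1019^256≡1578 (mod 1667).
1019^417 = 1019^(256+128+32+1) ≡ 1534 (mod 1667).
Check: 1534² = 2353156 ≡ 1019 (mod 1667). The two roots are 133 and 1534.

133, 1534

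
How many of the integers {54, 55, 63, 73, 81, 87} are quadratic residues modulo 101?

(54/101) = +1 → QR.
(55/101) = -1 → non-residue.
(63/101) = -1 → non-residue.
(73/101) = -1 → non-residue.
(81/101) = +1 → QR.
(87/101) = +1 → QR.
Total quadratic residues among the 6: 3.

3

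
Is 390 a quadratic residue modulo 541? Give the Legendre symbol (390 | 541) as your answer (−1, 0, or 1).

1

Euler's criterion: (390/541) ≡ 390^270 (mod 541).
390^2 ≡ 79 (mod 541)
390^4 ≡ 290 (mod 541)
390^8 ≡ 245 (mod 541)
390^16 ≡ 515 (mod 541)
390^32 ≡ 135 (mod 541)
390^64 ≡ 372 (mod 541)
390^128 ≡ 429 (mod 541)
390^256 ≡ 101 (mod 541)
390^270 = 390^(256+8+4+2) ≡ 1 (mod 541).
Result is 1, so (390/541) = 1.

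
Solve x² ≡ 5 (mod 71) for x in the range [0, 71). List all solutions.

17, 54

Since 71 ≡ 3 (mod 4), a square root of 5 is 5^((71+1)/4) = 5^18 mod 71.
Repeated squaring: 5^2≡25, 5^4≡57, 5^8≡54, 5^16≡5 (mod 71).
5^18 = 5^(16+2) ≡ 54 (mod 71).
Check: 54² = 2916 ≡ 5 (mod 71). The two roots are 17 and 54.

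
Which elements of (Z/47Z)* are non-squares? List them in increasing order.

Square k = 1,…,23 (k and 47−k give the same square):
1²=1, 2²=4, 3²=9, 4²=16, 5²=25, 6²=36, 7²≡2, 8²≡17, 9²≡34, 10²≡6, 11²≡27, 12²≡3, 13²≡28, 14²≡8, 15²≡37, 16²≡21, 17²≡7, 18²≡42, 19²≡32, 20²≡24, 21²≡18, 22²≡14, 23²≡12 (mod 47).
The residues are {1, 2, 3, 4, 6, 7, 8, 9, 12, 14, 16, 17, 18, 21, 24, 25, 27, 28, 32, 34, 36, 37, 42}; the non-residues are the remaining 23 nonzero classes.

5, 10, 11, 13, 15, 19, 20, 22, 23, 26, 29, 30, 31, 33, 35, 38, 39, 40, 41, 43, 44, 45, 46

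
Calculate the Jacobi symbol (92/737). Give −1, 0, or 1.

Pull out 2^2: since 737 ≡ 1 (mod 8), (2/737) = +1, so (2/737)^2 = +1.
Reciprocity: 23 ≡ 3 and 737 ≡ 1 (mod 4), so (23/737) = +(737/23).
Reduce top mod 23: now compute (1/23).
Reached (1/23) = 1. Collecting the sign flips along the way, the symbol is +1.

1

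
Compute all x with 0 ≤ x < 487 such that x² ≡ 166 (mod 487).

51, 436

Since 487 ≡ 3 (mod 4), a square root of 166 is 166^((487+1)/4) = 166^122 mod 487.
Repeated squaring: 166^2≡284, 166^4≡301, 166^8≡19, 166^16≡361, 166^32≡292, 166^64≡39 (mod 487).
166^122 = 166^(64+32+16+8+2) ≡ 51 (mod 487).
Check: 51² = 2601 ≡ 166 (mod 487). The two roots are 51 and 436.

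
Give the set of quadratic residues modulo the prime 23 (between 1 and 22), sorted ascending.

Square k = 1,…,11 (k and 23−k give the same square):
1²=1, 2²=4, 3²=9, 4²=16, 5²≡2, 6²≡13, 7²≡3, 8²≡18, 9²≡12, 10²≡8, 11²≡6 (mod 23).
So the quadratic residues mod 23 are {1, 2, 3, 4, 6, 8, 9, 12, 13, 16, 18}.

1 2 3 4 6 8 9 12 13 16 18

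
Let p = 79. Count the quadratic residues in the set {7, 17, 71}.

(7/79) = -1 → non-residue.
(17/79) = -1 → non-residue.
(71/79) = -1 → non-residue.
Total quadratic residues among the 3: 0.

0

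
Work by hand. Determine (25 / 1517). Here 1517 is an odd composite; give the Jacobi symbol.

1

Reciprocity: 25 ≡ 1 and 1517 ≡ 1 (mod 4), so (25/1517) = +(1517/25).
Reduce top mod 25: now compute (17/25).
Reciprocity: 17 ≡ 1 and 25 ≡ 1 (mod 4), so (17/25) = +(25/17).
Reduce top mod 17: now compute (8/17).
Pull out 2^3: since 17 ≡ 1 (mod 8), (2/17) = +1, so (2/17)^3 = +1.
Reached (1/17) = 1. Collecting the sign flips along the way, the symbol is +1.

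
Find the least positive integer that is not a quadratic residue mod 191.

(2/191) = +1, so 2 is a residue.
(3/191) = +1, so 3 is a residue.
(4/191) = +1, so 4 is a residue.
(5/191) = +1, so 5 is a residue.
(6/191) = +1, so 6 is a residue.
(7/191) = −1, so 7 is the smallest positive non-residue mod 191.

7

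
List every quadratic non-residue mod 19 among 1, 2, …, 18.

2, 3, 8, 10, 12, 13, 14, 15, 18

Square k = 1,…,9 (k and 19−k give the same square):
1²=1, 2²=4, 3²=9, 4²=16, 5²≡6, 6²≡17, 7²≡11, 8²≡7, 9²≡5 (mod 19).
The residues are {1, 4, 5, 6, 7, 9, 11, 16, 17}; the non-residues are the remaining 9 nonzero classes.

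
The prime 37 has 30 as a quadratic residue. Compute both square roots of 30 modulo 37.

17, 20

37 ≡ 1 (mod 4), so we find a root by search.
Trying successive values, 17² = 289 ≡ 30 (mod 37). The other root is 37 − 17 = 20.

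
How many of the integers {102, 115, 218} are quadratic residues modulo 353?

(102/353) = -1 → non-residue.
(115/353) = -1 → non-residue.
(218/353) = +1 → QR.
Total quadratic residues among the 3: 1.

1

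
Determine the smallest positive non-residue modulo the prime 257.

(2/257) = +1, so 2 is a residue.
(3/257) = −1, so 3 is the smallest positive non-residue mod 257.

3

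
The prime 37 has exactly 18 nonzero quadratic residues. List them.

Square k = 1,…,18 (k and 37−k give the same square):
1²=1, 2²=4, 3²=9, 4²=16, 5²=25, 6²=36, 7²≡12, 8²≡27, 9²≡7, 10²≡26, 11²≡10, 12²≡33, 13²≡21, 14²≡11, 15²≡3, 16²≡34, 17²≡30, 18²≡28 (mod 37).
So the quadratic residues mod 37 are {1, 3, 4, 7, 9, 10, 11, 12, 16, 21, 25, 26, 27, 28, 30, 33, 34, 36}.

1,3,4,7,9,10,11,12,16,21,25,26,27,28,30,33,34,36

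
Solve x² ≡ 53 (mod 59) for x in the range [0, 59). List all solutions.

Since 59 ≡ 3 (mod 4), a square root of 53 is 53^((59+1)/4) = 53^15 mod 59.
Repeated squaring: 53^2≡36, 53^4≡57, 53^8≡4 (mod 59).
53^15 = 53^(8+4+2+1) ≡ 17 (mod 59).
Check: 17² = 289 ≡ 53 (mod 59). The two roots are 17 and 42.

17, 42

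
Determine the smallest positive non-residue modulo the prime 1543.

3

(2/1543) = +1, so 2 is a residue.
(3/1543) = −1, so 3 is the smallest positive non-residue mod 1543.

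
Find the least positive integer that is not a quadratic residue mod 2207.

5

(2/2207) = +1, so 2 is a residue.
(3/2207) = +1, so 3 is a residue.
(4/2207) = +1, so 4 is a residue.
(5/2207) = −1, so 5 is the smallest positive non-residue mod 2207.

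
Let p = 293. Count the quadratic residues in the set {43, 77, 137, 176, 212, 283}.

(43/293) = +1 → QR.
(77/293) = +1 → QR.
(137/293) = +1 → QR.
(176/293) = -1 → non-residue.
(212/293) = +1 → QR.
(283/293) = +1 → QR.
Total quadratic residues among the 6: 5.

5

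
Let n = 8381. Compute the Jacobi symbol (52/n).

1

Pull out 2^2: since 8381 ≡ 5 (mod 8), (2/8381) = -1, so (2/8381)^2 = +1.
Reciprocity: 13 ≡ 1 and 8381 ≡ 1 (mod 4), so (13/8381) = +(8381/13).
Reduce top mod 13: now compute (9/13).
Reciprocity: 9 ≡ 1 and 13 ≡ 1 (mod 4), so (9/13) = +(13/9).
Reduce top mod 9: now compute (4/9).
Pull out 2^2: since 9 ≡ 1 (mod 8), (2/9) = +1, so (2/9)^2 = +1.
Reached (1/9) = 1. Collecting the sign flips along the way, the symbol is +1.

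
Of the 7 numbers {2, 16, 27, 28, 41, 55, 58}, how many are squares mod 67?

2

(2/67) = -1 → non-residue.
(16/67) = +1 → QR.
(27/67) = -1 → non-residue.
(28/67) = -1 → non-residue.
(41/67) = -1 → non-residue.
(55/67) = +1 → QR.
(58/67) = -1 → non-residue.
Total quadratic residues among the 7: 2.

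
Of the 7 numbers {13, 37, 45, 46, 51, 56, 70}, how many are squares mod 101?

5

(13/101) = +1 → QR.
(37/101) = +1 → QR.
(45/101) = +1 → QR.
(46/101) = -1 → non-residue.
(51/101) = -1 → non-residue.
(56/101) = +1 → QR.
(70/101) = +1 → QR.
Total quadratic residues among the 7: 5.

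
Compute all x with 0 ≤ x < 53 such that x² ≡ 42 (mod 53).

53 ≡ 1 (mod 4), so we find a root by search.
Trying successive values, 25² = 625 ≡ 42 (mod 53). The other root is 53 − 25 = 28.

25, 28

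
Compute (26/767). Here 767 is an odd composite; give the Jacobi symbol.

0

Pull out 2: since 767 ≡ 7 (mod 8), (2/767) = +1.
Reciprocity: 13 ≡ 1 and 767 ≡ 3 (mod 4), so (13/767) = +(767/13).
Reduce top mod 13: now compute (0/13).
Top reduces to 0: gcd > 1, so the symbol is 0.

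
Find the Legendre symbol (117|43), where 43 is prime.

Euler's criterion: (117/43) ≡ 31^21 (mod 43).
31^2 ≡ 15 (mod 43)
31^4 ≡ 10 (mod 43)
31^8 ≡ 14 (mod 43)
31^16 ≡ 24 (mod 43)
31^21 = 31^(16+4+1) ≡ 1 (mod 43).
Result is 1, so (117/43) = 1.

1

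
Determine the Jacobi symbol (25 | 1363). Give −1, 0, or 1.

1

Reciprocity: 25 ≡ 1 and 1363 ≡ 3 (mod 4), so (25/1363) = +(1363/25).
Reduce top mod 25: now compute (13/25).
Reciprocity: 13 ≡ 1 and 25 ≡ 1 (mod 4), so (13/25) = +(25/13).
Reduce top mod 13: now compute (12/13).
Pull out 2^2: since 13 ≡ 5 (mod 8), (2/13) = -1, so (2/13)^2 = +1.
Reciprocity: 3 ≡ 3 and 13 ≡ 1 (mod 4), so (3/13) = +(13/3).
Reduce top mod 3: now compute (1/3).
Reached (1/3) = 1. Collecting the sign flips along the way, the symbol is +1.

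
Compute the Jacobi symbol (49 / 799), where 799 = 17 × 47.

Reciprocity: 49 ≡ 1 and 799 ≡ 3 (mod 4), so (49/799) = +(799/49).
Reduce top mod 49: now compute (15/49).
Reciprocity: 15 ≡ 3 and 49 ≡ 1 (mod 4), so (15/49) = +(49/15).
Reduce top mod 15: now compute (4/15).
Pull out 2^2: since 15 ≡ 7 (mod 8), (2/15) = +1, so (2/15)^2 = +1.
Reached (1/15) = 1. Collecting the sign flips along the way, the symbol is +1.

1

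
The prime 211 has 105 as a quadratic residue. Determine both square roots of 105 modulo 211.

Since 211 ≡ 3 (mod 4), a square root of 105 is 105^((211+1)/4) = 105^53 mod 211.
Repeated squaring: 105^2≡53, 105^4≡66, 105^8≡136, 105^16≡139, 105^32≡120 (mod 211).
105^53 = 105^(32+16+4+1) ≡ 59 (mod 211).
Check: 59² = 3481 ≡ 105 (mod 211). The two roots are 59 and 152.

59, 152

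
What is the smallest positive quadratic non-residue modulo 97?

(2/97) = +1, so 2 is a residue.
(3/97) = +1, so 3 is a residue.
(4/97) = +1, so 4 is a residue.
(5/97) = −1, so 5 is the smallest positive non-residue mod 97.

5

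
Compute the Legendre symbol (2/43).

Pull out 2: since 43 ≡ 3 (mod 8), (2/43) = -1.
Reached (1/43) = 1. Collecting the sign flips along the way, the symbol is -1.

-1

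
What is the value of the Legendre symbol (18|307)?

Euler's criterion: (18/307) ≡ 18^153 (mod 307).
18^2 ≡ 17 (mod 307)
18^4 ≡ 289 (mod 307)
18^8 ≡ 17 (mod 307)
18^16 ≡ 289 (mod 307)
18^32 ≡ 17 (mod 307)
18^64 ≡ 289 (mod 307)
18^128 ≡ 17 (mod 307)
18^153 = 18^(128+16+8+1) ≡ 306 (mod 307).
Result is 306 ≡ −1, so (18/307) = −1.

-1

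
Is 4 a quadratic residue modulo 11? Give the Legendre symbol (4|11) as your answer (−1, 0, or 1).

Pull out 2^2: since 11 ≡ 3 (mod 8), (2/11) = -1, so (2/11)^2 = +1.
Reached (1/11) = 1. Collecting the sign flips along the way, the symbol is +1.

1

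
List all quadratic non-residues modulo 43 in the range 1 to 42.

Square k = 1,…,21 (k and 43−k give the same square):
1²=1, 2²=4, 3²=9, 4²=16, 5²=25, 6²=36, 7²≡6, 8²≡21, 9²≡38, 10²≡14, 11²≡35, 12²≡15, 13²≡40, 14²≡24, 15²≡10, 16²≡41, 17²≡31, 18²≡23, 19²≡17, 20²≡13, 21²≡11 (mod 43).
The residues are {1, 4, 6, 9, 10, 11, 13, 14, 15, 16, 17, 21, 23, 24, 25, 31, 35, 36, 38, 40, 41}; the non-residues are the remaining 21 nonzero classes.

2 3 5 7 8 12 18 19 20 22 26 27 28 29 30 32 33 34 37 39 42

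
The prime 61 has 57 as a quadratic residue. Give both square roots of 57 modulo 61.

61 ≡ 1 (mod 4), so we find a root by search.
Trying successive values, 22² = 484 ≡ 57 (mod 61). The other root is 61 − 22 = 39.

22, 39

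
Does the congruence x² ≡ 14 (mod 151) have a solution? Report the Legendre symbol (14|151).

-1

Euler's criterion: (14/151) ≡ 14^75 (mod 151).
14^2 ≡ 45 (mod 151)
14^4 ≡ 62 (mod 151)
14^8 ≡ 69 (mod 151)
14^16 ≡ 80 (mod 151)
14^32 ≡ 58 (mod 151)
14^64 ≡ 42 (mod 151)
14^75 = 14^(64+8+2+1) ≡ 150 (mod 151).
Result is 150 ≡ −1, so (14/151) = −1.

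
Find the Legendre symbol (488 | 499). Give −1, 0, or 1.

1

Euler's criterion: (488/499) ≡ 488^249 (mod 499).
488^2 ≡ 121 (mod 499)
488^4 ≡ 170 (mod 499)
488^8 ≡ 457 (mod 499)
488^16 ≡ 267 (mod 499)
488^32 ≡ 431 (mod 499)
488^64 ≡ 133 (mod 499)
488^128 ≡ 224 (mod 499)
488^249 = 488^(128+64+32+16+8+1) ≡ 1 (mod 499).
Result is 1, so (488/499) = 1.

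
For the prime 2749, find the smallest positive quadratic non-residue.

(2/2749) = −1, so 2 is the smallest positive non-residue mod 2749.

2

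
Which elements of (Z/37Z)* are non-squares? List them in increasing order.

2, 5, 6, 8, 13, 14, 15, 17, 18, 19, 20, 22, 23, 24, 29, 31, 32, 35

Square k = 1,…,18 (k and 37−k give the same square):
1²=1, 2²=4, 3²=9, 4²=16, 5²=25, 6²=36, 7²≡12, 8²≡27, 9²≡7, 10²≡26, 11²≡10, 12²≡33, 13²≡21, 14²≡11, 15²≡3, 16²≡34, 17²≡30, 18²≡28 (mod 37).
The residues are {1, 3, 4, 7, 9, 10, 11, 12, 16, 21, 25, 26, 27, 28, 30, 33, 34, 36}; the non-residues are the remaining 18 nonzero classes.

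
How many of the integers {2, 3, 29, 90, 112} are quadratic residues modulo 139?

(2/139) = -1 → non-residue.
(3/139) = -1 → non-residue.
(29/139) = +1 → QR.
(90/139) = -1 → non-residue.
(112/139) = +1 → QR.
Total quadratic residues among the 5: 2.

2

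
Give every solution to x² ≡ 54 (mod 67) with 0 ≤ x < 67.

Since 67 ≡ 3 (mod 4), a square root of 54 is 54^((67+1)/4) = 54^17 mod 67.
Repeated squaring: 54^2≡35, 54^4≡19, 54^8≡26, 54^16≡6 (mod 67).
54^17 = 54^(16+1) ≡ 56 (mod 67).
Check: 56² = 3136 ≡ 54 (mod 67). The two roots are 11 and 56.

11, 56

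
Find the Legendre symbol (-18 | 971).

1

Euler's criterion: (-18/971) ≡ 953^485 (mod 971).
953^2 ≡ 324 (mod 971)
953^4 ≡ 108 (mod 971)
953^8 ≡ 12 (mod 971)
953^16 ≡ 144 (mod 971)
953^32 ≡ 345 (mod 971)
953^64 ≡ 563 (mod 971)
953^128 ≡ 423 (mod 971)
953^256 ≡ 265 (mod 971)
953^485 = 953^(256+128+64+32+4+1) ≡ 1 (mod 971).
Result is 1, so (-18/971) = 1.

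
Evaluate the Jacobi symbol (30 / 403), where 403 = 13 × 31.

-1

Pull out 2: since 403 ≡ 3 (mod 8), (2/403) = -1.
Reciprocity: 15 ≡ 3 and 403 ≡ 3 (mod 4), so (15/403) = −(403/15).
Reduce top mod 15: now compute (13/15).
Reciprocity: 13 ≡ 1 and 15 ≡ 3 (mod 4), so (13/15) = +(15/13).
Reduce top mod 13: now compute (2/13).
Pull out 2: since 13 ≡ 5 (mod 8), (2/13) = -1.
Reached (1/13) = 1. Collecting the sign flips along the way, the symbol is -1.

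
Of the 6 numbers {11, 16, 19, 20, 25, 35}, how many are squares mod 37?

3

(11/37) = +1 → QR.
(16/37) = +1 → QR.
(19/37) = -1 → non-residue.
(20/37) = -1 → non-residue.
(25/37) = +1 → QR.
(35/37) = -1 → non-residue.
Total quadratic residues among the 6: 3.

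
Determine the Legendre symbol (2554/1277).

First reduce: 2554 ≡ 0 (mod 1277).
Top reduces to 0: gcd > 1, so the symbol is 0.

0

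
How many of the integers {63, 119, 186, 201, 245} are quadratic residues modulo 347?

2

(63/347) = -1 → non-residue.
(119/347) = +1 → QR.
(186/347) = -1 → non-residue.
(201/347) = +1 → QR.
(245/347) = -1 → non-residue.
Total quadratic residues among the 5: 2.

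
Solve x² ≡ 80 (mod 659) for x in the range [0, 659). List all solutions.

Since 659 ≡ 3 (mod 4), a square root of 80 is 80^((659+1)/4) = 80^165 mod 659.
Repeated squaring: 80^2≡469, 80^4≡514, 80^8≡596, 80^16≡15, 80^32≡225, 80^64≡541, 80^128≡85 (mod 659).
80^165 = 80^(128+32+4+1) ≡ 373 (mod 659).
Check: 373² = 139129 ≡ 80 (mod 659). The two roots are 286 and 373.

286, 373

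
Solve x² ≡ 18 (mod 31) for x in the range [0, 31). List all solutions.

7, 24

Since 31 ≡ 3 (mod 4), a square root of 18 is 18^((31+1)/4) = 18^8 mod 31.
Repeated squaring: 18^2≡14, 18^4≡10, 18^8≡7 (mod 31).
18^8 = 18^(8) ≡ 7 (mod 31).
Check: 7² = 49 ≡ 18 (mod 31). The two roots are 7 and 24.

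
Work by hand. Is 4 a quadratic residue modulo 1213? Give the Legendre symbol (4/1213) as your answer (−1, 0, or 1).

Pull out 2^2: since 1213 ≡ 5 (mod 8), (2/1213) = -1, so (2/1213)^2 = +1.
Reached (1/1213) = 1. Collecting the sign flips along the way, the symbol is +1.

1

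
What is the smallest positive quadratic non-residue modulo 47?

(2/47) = +1, so 2 is a residue.
(3/47) = +1, so 3 is a residue.
(4/47) = +1, so 4 is a residue.
(5/47) = −1, so 5 is the smallest positive non-residue mod 47.

5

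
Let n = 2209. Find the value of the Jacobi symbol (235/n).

Reciprocity: 235 ≡ 3 and 2209 ≡ 1 (mod 4), so (235/2209) = +(2209/235).
Reduce top mod 235: now compute (94/235).
Pull out 2: since 235 ≡ 3 (mod 8), (2/235) = -1.
Reciprocity: 47 ≡ 3 and 235 ≡ 3 (mod 4), so (47/235) = −(235/47).
Reduce top mod 47: now compute (0/47).
Top reduces to 0: gcd > 1, so the symbol is 0.

0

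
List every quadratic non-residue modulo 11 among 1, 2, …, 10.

Square k = 1,…,5 (k and 11−k give the same square):
1²=1, 2²=4, 3²=9, 4²≡5, 5²≡3 (mod 11).
The residues are {1, 3, 4, 5, 9}; the non-residues are the remaining 5 nonzero classes.

2 6 7 8 10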